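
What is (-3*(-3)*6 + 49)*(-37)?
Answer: -3811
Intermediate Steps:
(-3*(-3)*6 + 49)*(-37) = (9*6 + 49)*(-37) = (54 + 49)*(-37) = 103*(-37) = -3811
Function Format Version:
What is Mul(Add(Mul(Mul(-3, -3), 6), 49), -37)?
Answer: -3811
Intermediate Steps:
Mul(Add(Mul(Mul(-3, -3), 6), 49), -37) = Mul(Add(Mul(9, 6), 49), -37) = Mul(Add(54, 49), -37) = Mul(103, -37) = -3811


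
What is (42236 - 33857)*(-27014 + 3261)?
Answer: -199026387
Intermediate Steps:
(42236 - 33857)*(-27014 + 3261) = 8379*(-23753) = -199026387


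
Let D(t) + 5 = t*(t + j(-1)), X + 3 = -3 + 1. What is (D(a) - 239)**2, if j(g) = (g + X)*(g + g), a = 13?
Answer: 6561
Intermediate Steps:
X = -5 (X = -3 + (-3 + 1) = -3 - 2 = -5)
j(g) = 2*g*(-5 + g) (j(g) = (g - 5)*(g + g) = (-5 + g)*(2*g) = 2*g*(-5 + g))
D(t) = -5 + t*(12 + t) (D(t) = -5 + t*(t + 2*(-1)*(-5 - 1)) = -5 + t*(t + 2*(-1)*(-6)) = -5 + t*(t + 12) = -5 + t*(12 + t))
(D(a) - 239)**2 = ((-5 + 13**2 + 12*13) - 239)**2 = ((-5 + 169 + 156) - 239)**2 = (320 - 239)**2 = 81**2 = 6561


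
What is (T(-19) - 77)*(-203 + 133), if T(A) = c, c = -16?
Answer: 6510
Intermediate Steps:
T(A) = -16
(T(-19) - 77)*(-203 + 133) = (-16 - 77)*(-203 + 133) = -93*(-70) = 6510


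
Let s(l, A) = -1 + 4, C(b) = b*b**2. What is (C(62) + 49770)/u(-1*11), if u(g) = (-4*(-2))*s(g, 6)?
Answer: 144049/12 ≈ 12004.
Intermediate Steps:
C(b) = b**3
s(l, A) = 3
u(g) = 24 (u(g) = -4*(-2)*3 = 8*3 = 24)
(C(62) + 49770)/u(-1*11) = (62**3 + 49770)/24 = (238328 + 49770)*(1/24) = 288098*(1/24) = 144049/12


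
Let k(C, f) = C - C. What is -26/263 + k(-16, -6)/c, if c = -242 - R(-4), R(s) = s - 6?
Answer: -26/263 ≈ -0.098859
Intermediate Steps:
R(s) = -6 + s
k(C, f) = 0
c = -232 (c = -242 - (-6 - 4) = -242 - 1*(-10) = -242 + 10 = -232)
-26/263 + k(-16, -6)/c = -26/263 + 0/(-232) = -26*1/263 + 0*(-1/232) = -26/263 + 0 = -26/263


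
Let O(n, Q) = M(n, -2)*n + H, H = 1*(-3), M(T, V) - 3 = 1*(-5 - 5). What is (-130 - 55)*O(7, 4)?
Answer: 9620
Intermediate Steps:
M(T, V) = -7 (M(T, V) = 3 + 1*(-5 - 5) = 3 + 1*(-10) = 3 - 10 = -7)
H = -3
O(n, Q) = -3 - 7*n (O(n, Q) = -7*n - 3 = -3 - 7*n)
(-130 - 55)*O(7, 4) = (-130 - 55)*(-3 - 7*7) = -185*(-3 - 49) = -185*(-52) = 9620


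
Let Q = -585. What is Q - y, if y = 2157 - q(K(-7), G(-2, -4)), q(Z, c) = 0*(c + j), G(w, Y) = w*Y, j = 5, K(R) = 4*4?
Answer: -2742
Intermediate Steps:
K(R) = 16
G(w, Y) = Y*w
q(Z, c) = 0 (q(Z, c) = 0*(c + 5) = 0*(5 + c) = 0)
y = 2157 (y = 2157 - 1*0 = 2157 + 0 = 2157)
Q - y = -585 - 1*2157 = -585 - 2157 = -2742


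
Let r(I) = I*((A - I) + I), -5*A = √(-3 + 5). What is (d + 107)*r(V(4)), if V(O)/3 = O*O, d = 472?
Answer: -27792*√2/5 ≈ -7860.8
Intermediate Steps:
A = -√2/5 (A = -√(-3 + 5)/5 = -√2/5 ≈ -0.28284)
V(O) = 3*O² (V(O) = 3*(O*O) = 3*O²)
r(I) = -I*√2/5 (r(I) = I*((-√2/5 - I) + I) = I*((-I - √2/5) + I) = I*(-√2/5) = -I*√2/5)
(d + 107)*r(V(4)) = (472 + 107)*(-3*4²*√2/5) = 579*(-3*16*√2/5) = 579*(-⅕*48*√2) = 579*(-48*√2/5) = -27792*√2/5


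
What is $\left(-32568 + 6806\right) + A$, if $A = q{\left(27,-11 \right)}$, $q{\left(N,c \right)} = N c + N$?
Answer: $-26032$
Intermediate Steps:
$q{\left(N,c \right)} = N + N c$
$A = -270$ ($A = 27 \left(1 - 11\right) = 27 \left(-10\right) = -270$)
$\left(-32568 + 6806\right) + A = \left(-32568 + 6806\right) - 270 = -25762 - 270 = -26032$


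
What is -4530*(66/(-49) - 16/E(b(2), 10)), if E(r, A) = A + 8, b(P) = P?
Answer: 1488860/147 ≈ 10128.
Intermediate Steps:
E(r, A) = 8 + A
-4530*(66/(-49) - 16/E(b(2), 10)) = -4530*(66/(-49) - 16/(8 + 10)) = -4530*(66*(-1/49) - 16/18) = -4530*(-66/49 - 16*1/18) = -4530*(-66/49 - 8/9) = -4530*(-986/441) = 1488860/147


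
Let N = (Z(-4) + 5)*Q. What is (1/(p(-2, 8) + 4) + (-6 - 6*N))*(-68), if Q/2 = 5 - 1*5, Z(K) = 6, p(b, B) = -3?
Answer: 340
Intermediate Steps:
Q = 0 (Q = 2*(5 - 1*5) = 2*(5 - 5) = 2*0 = 0)
N = 0 (N = (6 + 5)*0 = 11*0 = 0)
(1/(p(-2, 8) + 4) + (-6 - 6*N))*(-68) = (1/(-3 + 4) + (-6 - 6*0))*(-68) = (1/1 + (-6 + 0))*(-68) = (1 - 6)*(-68) = -5*(-68) = 340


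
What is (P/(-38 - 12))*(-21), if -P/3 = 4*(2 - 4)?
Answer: 252/25 ≈ 10.080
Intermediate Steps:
P = 24 (P = -12*(2 - 4) = -12*(-2) = -3*(-8) = 24)
(P/(-38 - 12))*(-21) = (24/(-38 - 12))*(-21) = (24/(-50))*(-21) = -1/50*24*(-21) = -12/25*(-21) = 252/25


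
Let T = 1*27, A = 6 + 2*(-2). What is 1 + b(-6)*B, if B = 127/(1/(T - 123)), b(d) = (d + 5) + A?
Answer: -12191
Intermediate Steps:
A = 2 (A = 6 - 4 = 2)
T = 27
b(d) = 7 + d (b(d) = (d + 5) + 2 = (5 + d) + 2 = 7 + d)
B = -12192 (B = 127/(1/(27 - 123)) = 127/(1/(-96)) = 127/(-1/96) = 127*(-96) = -12192)
1 + b(-6)*B = 1 + (7 - 6)*(-12192) = 1 + 1*(-12192) = 1 - 12192 = -12191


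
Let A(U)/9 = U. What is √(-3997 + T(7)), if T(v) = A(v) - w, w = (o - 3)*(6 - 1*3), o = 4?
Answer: I*√3937 ≈ 62.746*I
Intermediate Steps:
A(U) = 9*U
w = 3 (w = (4 - 3)*(6 - 1*3) = 1*(6 - 3) = 1*3 = 3)
T(v) = -3 + 9*v (T(v) = 9*v - 1*3 = 9*v - 3 = -3 + 9*v)
√(-3997 + T(7)) = √(-3997 + (-3 + 9*7)) = √(-3997 + (-3 + 63)) = √(-3997 + 60) = √(-3937) = I*√3937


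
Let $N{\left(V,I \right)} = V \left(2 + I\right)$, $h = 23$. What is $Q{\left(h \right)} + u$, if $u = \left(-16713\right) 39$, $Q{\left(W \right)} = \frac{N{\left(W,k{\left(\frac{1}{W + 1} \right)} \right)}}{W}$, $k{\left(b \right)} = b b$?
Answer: $- \frac{375439679}{576} \approx -6.5181 \cdot 10^{5}$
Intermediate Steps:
$k{\left(b \right)} = b^{2}$
$Q{\left(W \right)} = 2 + \frac{1}{\left(1 + W\right)^{2}}$ ($Q{\left(W \right)} = \frac{W \left(2 + \left(\frac{1}{W + 1}\right)^{2}\right)}{W} = \frac{W \left(2 + \left(\frac{1}{1 + W}\right)^{2}\right)}{W} = \frac{W \left(2 + \frac{1}{\left(1 + W\right)^{2}}\right)}{W} = 2 + \frac{1}{\left(1 + W\right)^{2}}$)
$u = -651807$
$Q{\left(h \right)} + u = \left(2 + \frac{1}{\left(1 + 23\right)^{2}}\right) - 651807 = \left(2 + \frac{1}{576}\right) - 651807 = \frac{1153}{576} - 651807 = - \frac{375439679}{576}$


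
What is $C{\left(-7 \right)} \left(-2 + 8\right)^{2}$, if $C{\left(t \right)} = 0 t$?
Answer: $0$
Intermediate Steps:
$C{\left(t \right)} = 0$
$C{\left(-7 \right)} \left(-2 + 8\right)^{2} = 0 \left(-2 + 8\right)^{2} = 0 \cdot 6^{2} = 0 \cdot 36 = 0$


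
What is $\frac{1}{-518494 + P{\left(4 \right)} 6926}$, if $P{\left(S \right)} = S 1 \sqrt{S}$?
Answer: $- \frac{1}{463086} \approx -2.1594 \cdot 10^{-6}$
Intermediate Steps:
$P{\left(S \right)} = S^{\frac{3}{2}}$ ($P{\left(S \right)} = S \sqrt{S} = S^{\frac{3}{2}}$)
$\frac{1}{-518494 + P{\left(4 \right)} 6926} = \frac{1}{-518494 + 4^{\frac{3}{2}} \cdot 6926} = \frac{1}{-518494 + 8 \cdot 6926} = \frac{1}{-518494 + 55408} = \frac{1}{-463086} = - \frac{1}{463086}$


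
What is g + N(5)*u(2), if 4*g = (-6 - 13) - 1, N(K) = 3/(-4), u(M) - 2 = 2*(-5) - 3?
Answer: 13/4 ≈ 3.2500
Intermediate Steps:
u(M) = -11 (u(M) = 2 + (2*(-5) - 3) = 2 + (-10 - 3) = 2 - 13 = -11)
N(K) = -¾ (N(K) = 3*(-¼) = -¾)
g = -5 (g = ((-6 - 13) - 1)/4 = (-19 - 1)/4 = (¼)*(-20) = -5)
g + N(5)*u(2) = -5 - ¾*(-11) = -5 + 33/4 = 13/4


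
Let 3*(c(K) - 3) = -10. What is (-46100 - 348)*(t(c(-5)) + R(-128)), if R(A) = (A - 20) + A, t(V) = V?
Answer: 38505392/3 ≈ 1.2835e+7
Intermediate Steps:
c(K) = -⅓ (c(K) = 3 + (⅓)*(-10) = 3 - 10/3 = -⅓)
R(A) = -20 + 2*A (R(A) = (-20 + A) + A = -20 + 2*A)
(-46100 - 348)*(t(c(-5)) + R(-128)) = (-46100 - 348)*(-⅓ + (-20 + 2*(-128))) = -46448*(-⅓ + (-20 - 256)) = -46448*(-⅓ - 276) = -46448*(-829/3) = 38505392/3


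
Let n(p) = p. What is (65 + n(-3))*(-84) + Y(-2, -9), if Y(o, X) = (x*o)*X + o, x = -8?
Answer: -5354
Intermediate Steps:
Y(o, X) = o - 8*X*o (Y(o, X) = (-8*o)*X + o = -8*X*o + o = o - 8*X*o)
(65 + n(-3))*(-84) + Y(-2, -9) = (65 - 3)*(-84) - 2*(1 - 8*(-9)) = 62*(-84) - 2*(1 + 72) = -5208 - 2*73 = -5208 - 146 = -5354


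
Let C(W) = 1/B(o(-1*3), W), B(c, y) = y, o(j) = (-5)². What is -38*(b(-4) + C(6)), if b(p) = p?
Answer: 437/3 ≈ 145.67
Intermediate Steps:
o(j) = 25
C(W) = 1/W
-38*(b(-4) + C(6)) = -38*(-4 + 1/6) = -38*(-4 + ⅙) = -38*(-23/6) = 437/3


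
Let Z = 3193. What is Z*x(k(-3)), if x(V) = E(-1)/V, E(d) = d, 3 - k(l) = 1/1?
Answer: -3193/2 ≈ -1596.5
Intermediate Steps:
k(l) = 2 (k(l) = 3 - 1/1 = 3 - 1 = 2)
x(V) = -1/V
Z*x(k(-3)) = 3193*(-1/2) = -3193/2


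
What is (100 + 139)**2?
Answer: 57121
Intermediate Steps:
(100 + 139)**2 = 239**2 = 57121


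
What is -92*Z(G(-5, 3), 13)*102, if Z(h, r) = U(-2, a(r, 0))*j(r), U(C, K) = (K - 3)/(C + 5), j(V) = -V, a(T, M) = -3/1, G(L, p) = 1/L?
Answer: -243984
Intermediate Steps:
a(T, M) = -3 (a(T, M) = -3*1 = -3)
U(C, K) = (-3 + K)/(5 + C)
Z(h, r) = 2*r (Z(h, r) = ((-3 - 3)/(5 - 2))*(-r) = (-6/3)*(-r) = ((1/3)*(-6))*(-r) = -(-2)*r = 2*r)
-92*Z(G(-5, 3), 13)*102 = -184*13*102 = -92*26*102 = -2392*102 = -243984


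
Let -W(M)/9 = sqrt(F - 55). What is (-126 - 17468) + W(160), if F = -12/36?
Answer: -17594 - 3*I*sqrt(498) ≈ -17594.0 - 66.948*I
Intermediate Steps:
F = -1/3 (F = -12/36 = -1*1/3 = -1/3 ≈ -0.33333)
W(M) = -3*I*sqrt(498) (W(M) = -9*sqrt(-1/3 - 55) = -3*I*sqrt(498))
(-126 - 17468) + W(160) = (-126 - 17468) - 3*I*sqrt(498) = -17594 - 3*I*sqrt(498)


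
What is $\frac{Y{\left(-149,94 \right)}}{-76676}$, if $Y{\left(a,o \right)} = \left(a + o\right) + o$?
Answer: $- \frac{39}{76676} \approx -0.00050863$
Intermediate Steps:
$Y{\left(a,o \right)} = a + 2 o$
$\frac{Y{\left(-149,94 \right)}}{-76676} = \frac{-149 + 2 \cdot 94}{-76676} = \left(-149 + 188\right) \left(- \frac{1}{76676}\right) = 39 \left(- \frac{1}{76676}\right) = - \frac{39}{76676}$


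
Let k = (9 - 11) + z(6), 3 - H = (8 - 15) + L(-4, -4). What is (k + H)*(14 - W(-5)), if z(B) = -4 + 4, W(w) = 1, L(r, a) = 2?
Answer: 78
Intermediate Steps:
z(B) = 0
H = 8 (H = 3 - ((8 - 15) + 2) = 3 - (-7 + 2) = 3 - 1*(-5) = 3 + 5 = 8)
k = -2 (k = (9 - 11) + 0 = -2 + 0 = -2)
(k + H)*(14 - W(-5)) = (-2 + 8)*(14 - 1*1) = 6*(14 - 1) = 6*13 = 78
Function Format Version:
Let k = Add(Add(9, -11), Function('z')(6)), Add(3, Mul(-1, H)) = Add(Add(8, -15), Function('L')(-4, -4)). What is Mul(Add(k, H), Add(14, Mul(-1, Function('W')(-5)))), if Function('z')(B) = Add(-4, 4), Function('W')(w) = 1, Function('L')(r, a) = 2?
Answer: 78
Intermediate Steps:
Function('z')(B) = 0
H = 8 (H = Add(3, Mul(-1, Add(Add(8, -15), 2))) = Add(3, Mul(-1, Add(-7, 2))) = Add(3, Mul(-1, -5)) = Add(3, 5) = 8)
k = -2 (k = Add(Add(9, -11), 0) = Add(-2, 0) = -2)
Mul(Add(k, H), Add(14, Mul(-1, Function('W')(-5)))) = Mul(Add(-2, 8), Add(14, Mul(-1, 1))) = Mul(6, Add(14, -1)) = Mul(6, 13) = 78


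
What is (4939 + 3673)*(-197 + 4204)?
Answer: 34508284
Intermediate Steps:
(4939 + 3673)*(-197 + 4204) = 8612*4007 = 34508284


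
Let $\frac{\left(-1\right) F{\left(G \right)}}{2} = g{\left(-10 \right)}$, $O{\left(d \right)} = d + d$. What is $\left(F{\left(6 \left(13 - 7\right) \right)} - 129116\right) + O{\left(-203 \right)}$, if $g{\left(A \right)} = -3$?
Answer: $-129516$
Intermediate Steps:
$O{\left(d \right)} = 2 d$
$F{\left(G \right)} = 6$ ($F{\left(G \right)} = \left(-2\right) \left(-3\right) = 6$)
$\left(F{\left(6 \left(13 - 7\right) \right)} - 129116\right) + O{\left(-203 \right)} = \left(6 - 129116\right) + 2 \left(-203\right) = -129110 - 406 = -129516$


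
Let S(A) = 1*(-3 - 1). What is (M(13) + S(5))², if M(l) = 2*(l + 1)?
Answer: 576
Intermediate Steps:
M(l) = 2 + 2*l (M(l) = 2*(1 + l) = 2 + 2*l)
S(A) = -4 (S(A) = 1*(-4) = -4)
(M(13) + S(5))² = ((2 + 2*13) - 4)² = ((2 + 26) - 4)² = (28 - 4)² = 24² = 576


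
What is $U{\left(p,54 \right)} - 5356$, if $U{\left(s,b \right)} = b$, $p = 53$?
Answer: $-5302$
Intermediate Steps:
$U{\left(p,54 \right)} - 5356 = 54 - 5356 = -5302$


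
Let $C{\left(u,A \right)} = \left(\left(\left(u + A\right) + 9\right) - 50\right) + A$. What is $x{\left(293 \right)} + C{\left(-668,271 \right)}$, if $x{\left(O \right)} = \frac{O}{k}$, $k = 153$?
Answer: $- \frac{25258}{153} \approx -165.08$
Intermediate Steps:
$C{\left(u,A \right)} = -41 + u + 2 A$ ($C{\left(u,A \right)} = \left(\left(\left(A + u\right) + 9\right) - 50\right) + A = \left(\left(9 + A + u\right) - 50\right) + A = \left(-41 + A + u\right) + A = -41 + u + 2 A$)
$x{\left(O \right)} = \frac{O}{153}$
$x{\left(293 \right)} + C{\left(-668,271 \right)} = \frac{1}{153} \cdot 293 - 167 = \frac{293}{153} - 167 = - \frac{25258}{153}$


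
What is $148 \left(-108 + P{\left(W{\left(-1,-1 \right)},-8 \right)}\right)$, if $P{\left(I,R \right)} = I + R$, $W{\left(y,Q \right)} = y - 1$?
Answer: $-17464$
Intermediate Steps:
$W{\left(y,Q \right)} = -1 + y$ ($W{\left(y,Q \right)} = y - 1 = -1 + y$)
$148 \left(-108 + P{\left(W{\left(-1,-1 \right)},-8 \right)}\right) = 148 \left(-108 - 10\right) = 148 \left(-118\right) = -17464$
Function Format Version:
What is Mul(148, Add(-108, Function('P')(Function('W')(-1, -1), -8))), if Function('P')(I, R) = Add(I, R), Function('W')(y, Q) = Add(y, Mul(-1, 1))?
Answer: -17464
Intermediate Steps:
Function('W')(y, Q) = Add(-1, y) (Function('W')(y, Q) = Add(y, -1) = Add(-1, y))
Mul(148, Add(-108, Function('P')(Function('W')(-1, -1), -8))) = Mul(148, Add(-108, Add(Add(-1, -1), -8))) = Mul(148, Add(-108, Add(-2, -8))) = Mul(148, Add(-108, -10)) = Mul(148, -118) = -17464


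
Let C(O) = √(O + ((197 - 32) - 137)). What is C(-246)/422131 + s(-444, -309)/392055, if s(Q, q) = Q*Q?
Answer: 65712/130685 + I*√218/422131 ≈ 0.50283 + 3.4977e-5*I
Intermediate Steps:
s(Q, q) = Q²
C(O) = √(28 + O) (C(O) = √(O + (165 - 137)) = √(O + 28) = √(28 + O))
C(-246)/422131 + s(-444, -309)/392055 = √(28 - 246)/422131 + (-444)²/392055 = √(-218)*(1/422131) + 197136*(1/392055) = (I*√218)*(1/422131) + 65712/130685 = I*√218/422131 + 65712/130685 = 65712/130685 + I*√218/422131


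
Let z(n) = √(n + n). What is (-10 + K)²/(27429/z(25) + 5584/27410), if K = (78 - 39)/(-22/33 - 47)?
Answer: -1083723203920/683948480718290953 + 14591232332922945*√2/683948480718290953 ≈ 0.030169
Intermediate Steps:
z(n) = √2*√n (z(n) = √(2*n) = √2*√n)
K = -9/11 (K = 39/(-22*1/33 - 47) = 39/(-⅔ - 47) = 39/(-143/3) = 39*(-3/143) = -9/11 ≈ -0.81818)
(-10 + K)²/(27429/z(25) + 5584/27410) = (-10 - 9/11)²/(27429/((√2*√25)) + 5584/27410) = (-119/11)²/(27429/((√2*5)) + 5584*(1/27410)) = 14161/(121*(27429/((5*√2)) + 2792/13705)) = 14161/(121*(27429*(√2/10) + 2792/13705)) = 14161/(121*(27429*√2/10 + 2792/13705)) = 14161/(121*(2792/13705 + 27429*√2/10))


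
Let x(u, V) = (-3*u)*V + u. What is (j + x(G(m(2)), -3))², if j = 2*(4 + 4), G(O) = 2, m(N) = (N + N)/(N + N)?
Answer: 1296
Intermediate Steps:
m(N) = 1 (m(N) = (2*N)/((2*N)) = (2*N)*(1/(2*N)) = 1)
x(u, V) = u - 3*V*u (x(u, V) = -3*V*u + u = u - 3*V*u)
j = 16 (j = 2*8 = 16)
(j + x(G(m(2)), -3))² = (16 + 2*(1 - 3*(-3)))² = (16 + 2*(1 + 9))² = (16 + 2*10)² = (16 + 20)² = 36² = 1296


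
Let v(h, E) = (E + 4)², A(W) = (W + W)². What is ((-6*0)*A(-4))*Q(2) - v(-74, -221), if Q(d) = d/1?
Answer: -47089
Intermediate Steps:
Q(d) = d (Q(d) = d*1 = d)
A(W) = 4*W² (A(W) = (2*W)² = 4*W²)
v(h, E) = (4 + E)²
((-6*0)*A(-4))*Q(2) - v(-74, -221) = ((-6*0)*(4*(-4)²))*2 - (4 - 221)² = (0*(4*16))*2 - 1*(-217)² = (0*64)*2 - 1*47089 = 0*2 - 47089 = 0 - 47089 = -47089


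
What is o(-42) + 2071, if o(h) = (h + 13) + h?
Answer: 2000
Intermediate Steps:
o(h) = 13 + 2*h (o(h) = (13 + h) + h = 13 + 2*h)
o(-42) + 2071 = (13 + 2*(-42)) + 2071 = (13 - 84) + 2071 = -71 + 2071 = 2000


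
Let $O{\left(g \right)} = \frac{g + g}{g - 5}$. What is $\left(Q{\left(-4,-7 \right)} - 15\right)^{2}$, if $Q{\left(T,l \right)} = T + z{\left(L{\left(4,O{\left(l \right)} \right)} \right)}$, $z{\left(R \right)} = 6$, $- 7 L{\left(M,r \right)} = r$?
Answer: $169$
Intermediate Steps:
$O{\left(g \right)} = \frac{2 g}{-5 + g}$
$L{\left(M,r \right)} = - \frac{r}{7}$
$Q{\left(T,l \right)} = 6 + T$ ($Q{\left(T,l \right)} = T + 6 = 6 + T$)
$\left(Q{\left(-4,-7 \right)} - 15\right)^{2} = \left(\left(6 - 4\right) - 15\right)^{2} = \left(2 - 15\right)^{2} = \left(-13\right)^{2} = 169$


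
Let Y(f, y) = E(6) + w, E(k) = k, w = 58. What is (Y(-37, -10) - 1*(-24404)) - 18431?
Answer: 6037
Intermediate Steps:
Y(f, y) = 64 (Y(f, y) = 6 + 58 = 64)
(Y(-37, -10) - 1*(-24404)) - 18431 = (64 - 1*(-24404)) - 18431 = (64 + 24404) - 18431 = 24468 - 18431 = 6037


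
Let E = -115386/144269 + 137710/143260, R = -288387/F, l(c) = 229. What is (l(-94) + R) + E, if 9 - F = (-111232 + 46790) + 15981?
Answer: 5590206738930563/25044421057045 ≈ 223.21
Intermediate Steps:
F = 48470 (F = 9 - ((-111232 + 46790) + 15981) = 9 - (-64442 + 15981) = 9 - 1*(-48461) = 9 + 48461 = 48470)
R = -288387/48470 ≈ -5.9498
E = 333708563/2066797694 (E = -115386*1/144269 + 137710*(1/143260) = -115386/144269 + 13771/14326 = 333708563/2066797694 ≈ 0.16146)
(l(-94) + R) + E = (229 - 288387/48470) + 333708563/2066797694 = 10811243/48470 + 333708563/2066797694 = 5590206738930563/25044421057045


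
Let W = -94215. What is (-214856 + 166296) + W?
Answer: -142775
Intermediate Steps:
(-214856 + 166296) + W = (-214856 + 166296) - 94215 = -48560 - 94215 = -142775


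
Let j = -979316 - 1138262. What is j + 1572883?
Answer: -544695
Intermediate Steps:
j = -2117578
j + 1572883 = -2117578 + 1572883 = -544695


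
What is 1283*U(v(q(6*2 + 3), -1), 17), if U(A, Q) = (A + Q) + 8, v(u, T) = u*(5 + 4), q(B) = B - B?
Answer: 32075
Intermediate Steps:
q(B) = 0
v(u, T) = 9*u (v(u, T) = u*9 = 9*u)
U(A, Q) = 8 + A + Q
1283*U(v(q(6*2 + 3), -1), 17) = 1283*(8 + 9*0 + 17) = 1283*(8 + 0 + 17) = 1283*25 = 32075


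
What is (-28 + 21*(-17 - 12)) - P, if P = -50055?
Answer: 49418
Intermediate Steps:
(-28 + 21*(-17 - 12)) - P = (-28 + 21*(-17 - 12)) - 1*(-50055) = (-28 + 21*(-29)) + 50055 = (-28 - 609) + 50055 = -637 + 50055 = 49418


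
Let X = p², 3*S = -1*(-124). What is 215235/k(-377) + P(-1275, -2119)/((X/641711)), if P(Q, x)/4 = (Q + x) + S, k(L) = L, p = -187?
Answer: -9755708149049/39549939 ≈ -2.4667e+5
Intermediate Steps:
S = 124/3 (S = (-1*(-124))/3 = (⅓)*124 = 124/3 ≈ 41.333)
X = 34969 (X = (-187)² = 34969)
P(Q, x) = 496/3 + 4*Q + 4*x (P(Q, x) = 4*((Q + x) + 124/3) = 4*(124/3 + Q + x) = 496/3 + 4*Q + 4*x)
215235/k(-377) + P(-1275, -2119)/((X/641711)) = 215235/(-377) + (496/3 + 4*(-1275) + 4*(-2119))/((34969/641711)) = 215235*(-1/377) + (496/3 - 5100 - 8476)/((34969*(1/641711))) = -215235/377 - 40232/(3*34969/641711) = -215235/377 - 40232/3*641711/34969 = -215235/377 - 25817316952/104907 = -9755708149049/39549939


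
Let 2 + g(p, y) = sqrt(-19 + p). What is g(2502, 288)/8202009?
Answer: -2/8202009 + sqrt(2483)/8202009 ≈ 5.8315e-6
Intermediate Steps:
g(p, y) = -2 + sqrt(-19 + p)
g(2502, 288)/8202009 = (-2 + sqrt(-19 + 2502))/8202009 = (-2 + sqrt(2483))*(1/8202009) = -2/8202009 + sqrt(2483)/8202009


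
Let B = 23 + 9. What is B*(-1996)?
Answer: -63872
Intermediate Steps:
B = 32
B*(-1996) = 32*(-1996) = -63872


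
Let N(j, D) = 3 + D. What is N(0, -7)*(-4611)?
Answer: 18444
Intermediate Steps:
N(0, -7)*(-4611) = (3 - 7)*(-4611) = -4*(-4611) = 18444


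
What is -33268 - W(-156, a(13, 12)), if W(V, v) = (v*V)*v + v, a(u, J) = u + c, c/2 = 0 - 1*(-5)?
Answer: 49233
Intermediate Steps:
c = 10 (c = 2*(0 - 1*(-5)) = 2*(0 + 5) = 2*5 = 10)
a(u, J) = 10 + u (a(u, J) = u + 10 = 10 + u)
W(V, v) = v + V*v² (W(V, v) = (V*v)*v + v = V*v² + v = v + V*v²)
-33268 - W(-156, a(13, 12)) = -33268 - (10 + 13)*(1 - 156*(10 + 13)) = -33268 - 23*(1 - 156*23) = -33268 - 23*(1 - 3588) = -33268 - 23*(-3587) = -33268 - 1*(-82501) = -33268 + 82501 = 49233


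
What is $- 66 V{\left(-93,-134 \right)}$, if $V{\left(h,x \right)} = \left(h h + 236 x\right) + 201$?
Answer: $1503084$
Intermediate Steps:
$V{\left(h,x \right)} = 201 + h^{2} + 236 x$ ($V{\left(h,x \right)} = \left(h^{2} + 236 x\right) + 201 = 201 + h^{2} + 236 x$)
$- 66 V{\left(-93,-134 \right)} = - 66 \left(201 + \left(-93\right)^{2} + 236 \left(-134\right)\right) = - 66 \left(201 + 8649 - 31624\right) = \left(-66\right) \left(-22774\right) = 1503084$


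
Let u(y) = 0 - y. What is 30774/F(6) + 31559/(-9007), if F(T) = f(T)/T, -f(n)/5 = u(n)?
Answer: 277023623/45035 ≈ 6151.3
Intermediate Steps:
u(y) = -y
f(n) = 5*n (f(n) = -(-5)*n = 5*n)
F(T) = 5 (F(T) = (5*T)/T = 5)
30774/F(6) + 31559/(-9007) = 30774/5 + 31559/(-9007) = 30774*(1/5) + 31559*(-1/9007) = 30774/5 - 31559/9007 = 277023623/45035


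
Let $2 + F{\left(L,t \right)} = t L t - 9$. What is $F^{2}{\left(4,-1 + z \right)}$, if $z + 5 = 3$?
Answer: $625$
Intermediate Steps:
$z = -2$ ($z = -5 + 3 = -2$)
$F{\left(L,t \right)} = -11 + L t^{2}$ ($F{\left(L,t \right)} = -2 + \left(t L t - 9\right) = -2 + \left(L t t - 9\right) = -2 + \left(L t^{2} - 9\right) = -2 + \left(-9 + L t^{2}\right) = -11 + L t^{2}$)
$F^{2}{\left(4,-1 + z \right)} = \left(-11 + 4 \left(-1 - 2\right)^{2}\right)^{2} = \left(-11 + 4 \left(-3\right)^{2}\right)^{2} = \left(-11 + 4 \cdot 9\right)^{2} = \left(-11 + 36\right)^{2} = 25^{2} = 625$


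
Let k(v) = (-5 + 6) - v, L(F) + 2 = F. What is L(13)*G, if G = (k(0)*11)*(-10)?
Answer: -1210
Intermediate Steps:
L(F) = -2 + F
k(v) = 1 - v
G = -110 (G = ((1 - 1*0)*11)*(-10) = ((1 + 0)*11)*(-10) = (1*11)*(-10) = 11*(-10) = -110)
L(13)*G = (-2 + 13)*(-110) = 11*(-110) = -1210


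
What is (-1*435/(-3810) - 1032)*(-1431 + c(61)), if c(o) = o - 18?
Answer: 181896706/127 ≈ 1.4323e+6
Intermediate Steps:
c(o) = -18 + o
(-1*435/(-3810) - 1032)*(-1431 + c(61)) = (-1*435/(-3810) - 1032)*(-1431 + (-18 + 61)) = (-435*(-1/3810) - 1032)*(-1431 + 43) = (29/254 - 1032)*(-1388) = -262099/254*(-1388) = 181896706/127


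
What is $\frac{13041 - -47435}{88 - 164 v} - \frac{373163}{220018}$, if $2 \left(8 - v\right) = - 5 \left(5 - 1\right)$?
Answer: $- \frac{1796818425}{78766444} \approx -22.812$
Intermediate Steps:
$v = 18$ ($v = 8 - \frac{\left(-5\right) \left(5 - 1\right)}{2} = 8 - \frac{\left(-5\right) 4}{2} = 8 - -10 = 8 + 10 = 18$)
$\frac{13041 - -47435}{88 - 164 v} - \frac{373163}{220018} = \frac{13041 - -47435}{88 - 2952} - \frac{373163}{220018} = \frac{13041 + 47435}{88 - 2952} - \frac{373163}{220018} = \frac{60476}{-2864} - \frac{373163}{220018} = 60476 \left(- \frac{1}{2864}\right) - \frac{373163}{220018} = - \frac{15119}{716} - \frac{373163}{220018} = - \frac{1796818425}{78766444}$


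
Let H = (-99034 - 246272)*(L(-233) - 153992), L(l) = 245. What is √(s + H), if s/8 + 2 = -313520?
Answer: √53087253406 ≈ 2.3041e+5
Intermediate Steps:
s = -2508176 (s = -16 + 8*(-313520) = -16 - 2508160 = -2508176)
H = 53089761582 (H = (-99034 - 246272)*(245 - 153992) = -345306*(-153747) = 53089761582)
√(s + H) = √(-2508176 + 53089761582) = √53087253406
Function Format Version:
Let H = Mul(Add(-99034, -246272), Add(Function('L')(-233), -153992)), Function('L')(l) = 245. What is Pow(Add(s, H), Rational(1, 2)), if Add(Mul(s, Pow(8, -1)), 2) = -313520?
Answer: Pow(53087253406, Rational(1, 2)) ≈ 2.3041e+5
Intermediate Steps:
s = -2508176 (s = Add(-16, Mul(8, -313520)) = Add(-16, -2508160) = -2508176)
H = 53089761582 (H = Mul(Add(-99034, -246272), Add(245, -153992)) = Mul(-345306, -153747) = 53089761582)
Pow(Add(s, H), Rational(1, 2)) = Pow(Add(-2508176, 53089761582), Rational(1, 2)) = Pow(53087253406, Rational(1, 2))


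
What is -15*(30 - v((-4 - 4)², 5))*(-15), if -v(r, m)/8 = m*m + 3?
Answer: 57150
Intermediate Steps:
v(r, m) = -24 - 8*m² (v(r, m) = -8*(m*m + 3) = -8*(m² + 3) = -8*(3 + m²) = -24 - 8*m²)
-15*(30 - v((-4 - 4)², 5))*(-15) = -15*(30 - (-24 - 8*5²))*(-15) = -15*(30 - (-24 - 8*25))*(-15) = -15*(30 - (-24 - 200))*(-15) = -15*(30 - 1*(-224))*(-15) = -15*(30 + 224)*(-15) = -15*254*(-15) = -3810*(-15) = 57150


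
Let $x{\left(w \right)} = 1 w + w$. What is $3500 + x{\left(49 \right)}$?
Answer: $3598$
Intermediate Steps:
$x{\left(w \right)} = 2 w$ ($x{\left(w \right)} = w + w = 2 w$)
$3500 + x{\left(49 \right)} = 3500 + 2 \cdot 49 = 3500 + 98 = 3598$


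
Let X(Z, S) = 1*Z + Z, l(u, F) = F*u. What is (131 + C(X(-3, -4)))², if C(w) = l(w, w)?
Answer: 27889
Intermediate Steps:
X(Z, S) = 2*Z (X(Z, S) = Z + Z = 2*Z)
C(w) = w² (C(w) = w*w = w²)
(131 + C(X(-3, -4)))² = (131 + (2*(-3))²)² = (131 + (-6)²)² = (131 + 36)² = 167² = 27889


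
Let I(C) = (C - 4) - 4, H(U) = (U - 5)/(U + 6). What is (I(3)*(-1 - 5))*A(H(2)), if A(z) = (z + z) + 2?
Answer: 75/2 ≈ 37.500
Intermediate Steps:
H(U) = (-5 + U)/(6 + U)
A(z) = 2 + 2*z (A(z) = 2*z + 2 = 2 + 2*z)
I(C) = -8 + C (I(C) = (-4 + C) - 4 = -8 + C)
(I(3)*(-1 - 5))*A(H(2)) = ((-8 + 3)*(-1 - 5))*(2 + 2*((-5 + 2)/(6 + 2))) = (-5*(-6))*(2 + 2*(-3/8)) = 30*(2 + 2*((1/8)*(-3))) = 30*(2 + 2*(-3/8)) = 30*(2 - 3/4) = 30*(5/4) = 75/2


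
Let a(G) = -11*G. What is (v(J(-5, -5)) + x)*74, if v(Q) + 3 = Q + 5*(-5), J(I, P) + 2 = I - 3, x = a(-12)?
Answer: 6956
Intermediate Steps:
x = 132 (x = -11*(-12) = 132)
J(I, P) = -5 + I (J(I, P) = -2 + (I - 3) = -2 + (-3 + I) = -5 + I)
v(Q) = -28 + Q (v(Q) = -3 + (Q + 5*(-5)) = -3 + (Q - 25) = -3 + (-25 + Q) = -28 + Q)
(v(J(-5, -5)) + x)*74 = ((-28 + (-5 - 5)) + 132)*74 = ((-28 - 10) + 132)*74 = (-38 + 132)*74 = 94*74 = 6956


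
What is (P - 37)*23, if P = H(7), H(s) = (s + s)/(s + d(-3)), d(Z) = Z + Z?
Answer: -529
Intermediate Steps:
d(Z) = 2*Z
H(s) = 2*s/(-6 + s) (H(s) = (s + s)/(s + 2*(-3)) = (2*s)/(s - 6) = (2*s)/(-6 + s) = 2*s/(-6 + s))
P = 14 (P = 2*7/(-6 + 7) = 2*7/1 = 2*7*1 = 14)
(P - 37)*23 = (14 - 37)*23 = -23*23 = -529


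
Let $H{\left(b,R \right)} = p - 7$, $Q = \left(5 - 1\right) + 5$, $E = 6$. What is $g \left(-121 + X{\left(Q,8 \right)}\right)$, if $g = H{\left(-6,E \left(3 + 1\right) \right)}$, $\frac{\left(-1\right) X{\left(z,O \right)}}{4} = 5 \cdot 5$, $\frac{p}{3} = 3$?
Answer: $-442$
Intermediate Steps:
$p = 9$ ($p = 3 \cdot 3 = 9$)
$Q = 9$ ($Q = 4 + 5 = 9$)
$X{\left(z,O \right)} = -100$ ($X{\left(z,O \right)} = - 4 \cdot 5 \cdot 5 = \left(-4\right) 25 = -100$)
$H{\left(b,R \right)} = 2$ ($H{\left(b,R \right)} = 9 - 7 = 2$)
$g = 2$
$g \left(-121 + X{\left(Q,8 \right)}\right) = 2 \left(-121 - 100\right) = 2 \left(-221\right) = -442$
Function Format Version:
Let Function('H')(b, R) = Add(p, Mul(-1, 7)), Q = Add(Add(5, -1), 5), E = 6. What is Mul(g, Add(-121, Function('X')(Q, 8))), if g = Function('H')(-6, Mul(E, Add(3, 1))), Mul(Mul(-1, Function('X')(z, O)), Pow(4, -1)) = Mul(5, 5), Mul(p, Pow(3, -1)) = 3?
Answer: -442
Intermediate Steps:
p = 9 (p = Mul(3, 3) = 9)
Q = 9 (Q = Add(4, 5) = 9)
Function('X')(z, O) = -100 (Function('X')(z, O) = Mul(-4, Mul(5, 5)) = Mul(-4, 25) = -100)
Function('H')(b, R) = 2 (Function('H')(b, R) = Add(9, Mul(-1, 7)) = Add(9, -7) = 2)
g = 2
Mul(g, Add(-121, Function('X')(Q, 8))) = Mul(2, Add(-121, -100)) = Mul(2, -221) = -442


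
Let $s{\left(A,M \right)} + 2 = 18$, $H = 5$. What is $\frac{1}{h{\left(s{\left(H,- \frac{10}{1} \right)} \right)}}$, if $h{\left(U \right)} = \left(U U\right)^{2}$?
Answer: $\frac{1}{65536} \approx 1.5259 \cdot 10^{-5}$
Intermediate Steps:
$s{\left(A,M \right)} = 16$ ($s{\left(A,M \right)} = -2 + 18 = 16$)
$h{\left(U \right)} = U^{4}$ ($h{\left(U \right)} = \left(U^{2}\right)^{2} = U^{4}$)
$\frac{1}{h{\left(s{\left(H,- \frac{10}{1} \right)} \right)}} = \frac{1}{16^{4}} = \frac{1}{65536}$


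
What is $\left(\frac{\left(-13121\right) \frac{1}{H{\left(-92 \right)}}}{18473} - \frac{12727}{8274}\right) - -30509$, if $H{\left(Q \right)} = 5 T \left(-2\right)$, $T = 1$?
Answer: $\frac{1665336507808}{54587715} \approx 30508.0$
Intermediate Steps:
$H{\left(Q \right)} = -10$ ($H{\left(Q \right)} = 5 \cdot 1 \left(-2\right) = 5 \left(-2\right) = -10$)
$\left(\frac{\left(-13121\right) \frac{1}{H{\left(-92 \right)}}}{18473} - \frac{12727}{8274}\right) - -30509 = \left(\frac{\left(-13121\right) \frac{1}{-10}}{18473} - \frac{12727}{8274}\right) - -30509 = \left(\left(-13121\right) \left(- \frac{1}{10}\right) \frac{1}{18473} - \frac{12727}{8274}\right) + 30509 = \left(\frac{13121}{10} \cdot \frac{1}{18473} - \frac{12727}{8274}\right) + 30509 = \left(\frac{13121}{184730} - \frac{12727}{8274}\right) + 30509 = - \frac{80089127}{54587715} + 30509 = \frac{1665336507808}{54587715}$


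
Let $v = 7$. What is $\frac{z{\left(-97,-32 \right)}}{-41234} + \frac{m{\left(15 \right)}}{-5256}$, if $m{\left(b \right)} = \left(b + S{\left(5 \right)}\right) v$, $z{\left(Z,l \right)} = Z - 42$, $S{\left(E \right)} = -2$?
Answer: $- \frac{1510855}{108362952} \approx -0.013943$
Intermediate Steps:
$z{\left(Z,l \right)} = -42 + Z$
$m{\left(b \right)} = -14 + 7 b$ ($m{\left(b \right)} = \left(b - 2\right) 7 = \left(-2 + b\right) 7 = -14 + 7 b$)
$\frac{z{\left(-97,-32 \right)}}{-41234} + \frac{m{\left(15 \right)}}{-5256} = \frac{-42 - 97}{-41234} + \frac{-14 + 7 \cdot 15}{-5256} = \left(-139\right) \left(- \frac{1}{41234}\right) + \left(-14 + 105\right) \left(- \frac{1}{5256}\right) = \frac{139}{41234} + 91 \left(- \frac{1}{5256}\right) = \frac{139}{41234} - \frac{91}{5256} = - \frac{1510855}{108362952}$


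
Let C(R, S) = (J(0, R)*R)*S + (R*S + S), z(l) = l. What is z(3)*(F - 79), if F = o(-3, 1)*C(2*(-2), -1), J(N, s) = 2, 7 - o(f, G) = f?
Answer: 93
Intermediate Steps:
o(f, G) = 7 - f
C(R, S) = S + 3*R*S (C(R, S) = (2*R)*S + (R*S + S) = 2*R*S + (S + R*S) = S + 3*R*S)
F = 110 (F = (7 - 1*(-3))*(-(1 + 3*(2*(-2)))) = (7 + 3)*(-(1 + 3*(-4))) = 10*(-(1 - 12)) = 10*(-1*(-11)) = 10*11 = 110)
z(3)*(F - 79) = 3*(110 - 79) = 3*31 = 93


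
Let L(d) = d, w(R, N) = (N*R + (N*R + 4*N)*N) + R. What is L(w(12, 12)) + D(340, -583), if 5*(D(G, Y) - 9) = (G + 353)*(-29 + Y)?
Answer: -411771/5 ≈ -82354.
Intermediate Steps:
D(G, Y) = 9 + (-29 + Y)*(353 + G)/5 (D(G, Y) = 9 + ((G + 353)*(-29 + Y))/5 = 9 + ((353 + G)*(-29 + Y))/5 = 9 + ((-29 + Y)*(353 + G))/5 = 9 + (-29 + Y)*(353 + G)/5)
w(R, N) = R + N*R + N*(4*N + N*R) (w(R, N) = (N*R + (4*N + N*R)*N) + R = (N*R + N*(4*N + N*R)) + R = R + N*R + N*(4*N + N*R))
L(w(12, 12)) + D(340, -583) = (12 + 4*12² + 12*12 + 12*12²) + (-10192/5 - 29/5*340 + (353/5)*(-583) + (⅕)*340*(-583)) = (12 + 4*144 + 144 + 12*144) + (-10192/5 - 1972 - 205799/5 - 39644) = (12 + 576 + 144 + 1728) - 424071/5 = 2460 - 424071/5 = -411771/5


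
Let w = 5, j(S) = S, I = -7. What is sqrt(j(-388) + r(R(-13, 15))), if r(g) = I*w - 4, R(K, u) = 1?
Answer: I*sqrt(427) ≈ 20.664*I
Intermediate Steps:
r(g) = -39 (r(g) = -7*5 - 4 = -35 - 4 = -39)
sqrt(j(-388) + r(R(-13, 15))) = sqrt(-388 - 39) = sqrt(-427) = I*sqrt(427)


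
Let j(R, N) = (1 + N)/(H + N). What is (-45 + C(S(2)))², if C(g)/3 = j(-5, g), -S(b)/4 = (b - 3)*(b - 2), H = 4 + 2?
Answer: 7921/4 ≈ 1980.3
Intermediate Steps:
H = 6
S(b) = -4*(-3 + b)*(-2 + b) (S(b) = -4*(b - 3)*(b - 2) = -4*(-3 + b)*(-2 + b))
j(R, N) = (1 + N)/(6 + N)
C(g) = 3*(1 + g)/(6 + g) (C(g) = 3*((1 + g)/(6 + g)) = 3*(1 + g)/(6 + g))
(-45 + C(S(2)))² = (-45 + 3*(1 + (-24 - 4*2² + 20*2))/(6 + (-24 - 4*2² + 20*2)))² = (-45 + 3*(1 + (-24 - 4*4 + 40))/(6 + (-24 - 4*4 + 40)))² = (-45 + 3*(1 + (-24 - 16 + 40))/(6 + (-24 - 16 + 40)))² = (-45 + 3*(1 + 0)/(6 + 0))² = (-45 + 3*1/6)² = (-45 + 3*(⅙)*1)² = (-45 + ½)² = (-89/2)² = 7921/4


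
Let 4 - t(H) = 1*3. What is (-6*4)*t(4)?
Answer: -24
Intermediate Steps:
t(H) = 1 (t(H) = 4 - 3 = 1)
(-6*4)*t(4) = -6*4*1 = -24*1 = -24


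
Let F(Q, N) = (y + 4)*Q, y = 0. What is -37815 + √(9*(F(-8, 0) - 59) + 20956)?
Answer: -37815 + √20137 ≈ -37673.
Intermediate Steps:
F(Q, N) = 4*Q (F(Q, N) = (0 + 4)*Q = 4*Q)
-37815 + √(9*(F(-8, 0) - 59) + 20956) = -37815 + √(9*(4*(-8) - 59) + 20956) = -37815 + √(9*(-32 - 59) + 20956) = -37815 + √(9*(-91) + 20956) = -37815 + √(-819 + 20956) = -37815 + √20137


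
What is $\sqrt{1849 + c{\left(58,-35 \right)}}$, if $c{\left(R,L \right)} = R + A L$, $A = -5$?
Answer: $\sqrt{2082} \approx 45.629$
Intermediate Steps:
$c{\left(R,L \right)} = R - 5 L$
$\sqrt{1849 + c{\left(58,-35 \right)}} = \sqrt{1849 + \left(58 - -175\right)} = \sqrt{1849 + \left(58 + 175\right)} = \sqrt{1849 + 233} = \sqrt{2082}$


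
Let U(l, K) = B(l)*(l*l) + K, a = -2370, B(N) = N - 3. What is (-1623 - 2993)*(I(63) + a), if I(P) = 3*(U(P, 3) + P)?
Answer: -3287736768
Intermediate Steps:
B(N) = -3 + N
U(l, K) = K + l²*(-3 + l) (U(l, K) = (-3 + l)*(l*l) + K = (-3 + l)*l² + K = l²*(-3 + l) + K = K + l²*(-3 + l))
I(P) = 9 + 3*P + 3*P²*(-3 + P) (I(P) = 3*((3 + P²*(-3 + P)) + P) = 3*(3 + P + P²*(-3 + P)) = 9 + 3*P + 3*P²*(-3 + P))
(-1623 - 2993)*(I(63) + a) = (-1623 - 2993)*((9 + 3*63 + 3*63²*(-3 + 63)) - 2370) = -4616*((9 + 189 + 3*3969*60) - 2370) = -4616*((9 + 189 + 714420) - 2370) = -4616*(714618 - 2370) = -4616*712248 = -3287736768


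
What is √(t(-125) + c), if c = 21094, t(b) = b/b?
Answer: √21095 ≈ 145.24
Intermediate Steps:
t(b) = 1
√(t(-125) + c) = √(1 + 21094) = √21095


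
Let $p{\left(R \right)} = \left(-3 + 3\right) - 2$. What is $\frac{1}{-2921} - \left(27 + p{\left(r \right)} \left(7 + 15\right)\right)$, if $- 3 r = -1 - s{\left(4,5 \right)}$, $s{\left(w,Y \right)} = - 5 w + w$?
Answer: $\frac{49656}{2921} \approx 17.0$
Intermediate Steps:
$s{\left(w,Y \right)} = - 4 w$
$r = -5$ ($r = - \frac{-1 - \left(-4\right) 4}{3} = - \frac{-1 - -16}{3} = - \frac{-1 + 16}{3} = \left(- \frac{1}{3}\right) 15 = -5$)
$p{\left(R \right)} = -2$ ($p{\left(R \right)} = 0 - 2 = -2$)
$\frac{1}{-2921} - \left(27 + p{\left(r \right)} \left(7 + 15\right)\right) = \frac{1}{-2921} - \left(27 - 2 \left(7 + 15\right)\right) = - \frac{1}{2921} - \left(27 - 44\right) = - \frac{1}{2921} - -17 = - \frac{1}{2921} + 17 = \frac{49656}{2921}$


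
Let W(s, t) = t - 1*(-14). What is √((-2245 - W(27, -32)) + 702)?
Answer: 5*I*√61 ≈ 39.051*I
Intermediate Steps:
W(s, t) = 14 + t (W(s, t) = t + 14 = 14 + t)
√((-2245 - W(27, -32)) + 702) = √((-2245 - (14 - 32)) + 702) = √((-2245 - 1*(-18)) + 702) = √((-2245 + 18) + 702) = √(-2227 + 702) = √(-1525) = 5*I*√61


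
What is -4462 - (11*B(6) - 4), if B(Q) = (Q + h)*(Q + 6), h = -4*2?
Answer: -4194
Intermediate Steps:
h = -8
B(Q) = (-8 + Q)*(6 + Q) (B(Q) = (Q - 8)*(Q + 6) = (-8 + Q)*(6 + Q))
-4462 - (11*B(6) - 4) = -4462 - (11*(-48 + 6² - 2*6) - 4) = -4462 - (11*(-48 + 36 - 12) - 4) = -4462 - (11*(-24) - 4) = -4462 - (-264 - 4) = -4462 - 1*(-268) = -4462 + 268 = -4194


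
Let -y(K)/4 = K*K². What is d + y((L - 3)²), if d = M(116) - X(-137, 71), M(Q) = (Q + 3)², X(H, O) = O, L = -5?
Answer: -1034486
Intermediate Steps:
M(Q) = (3 + Q)²
y(K) = -4*K³ (y(K) = -4*K*K² = -4*K³)
d = 14090 (d = (3 + 116)² - 1*71 = 119² - 71 = 14161 - 71 = 14090)
d + y((L - 3)²) = 14090 - 4*(-5 - 3)⁶ = 14090 - 4*((-8)²)³ = 14090 - 4*64³ = 14090 - 4*262144 = 14090 - 1048576 = -1034486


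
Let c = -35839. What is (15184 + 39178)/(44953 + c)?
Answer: 3883/651 ≈ 5.9647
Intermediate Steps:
(15184 + 39178)/(44953 + c) = (15184 + 39178)/(44953 - 35839) = 54362/9114 = 54362*(1/9114) = 3883/651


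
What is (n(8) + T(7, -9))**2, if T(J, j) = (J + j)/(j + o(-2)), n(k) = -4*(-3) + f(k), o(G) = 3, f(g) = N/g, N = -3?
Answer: 82369/576 ≈ 143.00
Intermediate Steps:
f(g) = -3/g
n(k) = 12 - 3/k (n(k) = -4*(-3) - 3/k = 12 - 3/k)
T(J, j) = (J + j)/(3 + j) (T(J, j) = (J + j)/(j + 3) = (J + j)/(3 + j))
(n(8) + T(7, -9))**2 = ((12 - 3/8) + (7 - 9)/(3 - 9))**2 = ((12 - 3*1/8) - 2/(-6))**2 = ((12 - 3/8) - 1/6*(-2))**2 = (93/8 + 1/3)**2 = (287/24)**2 = 82369/576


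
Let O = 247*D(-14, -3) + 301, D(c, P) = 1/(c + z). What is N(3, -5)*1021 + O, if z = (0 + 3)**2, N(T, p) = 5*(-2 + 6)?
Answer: 103358/5 ≈ 20672.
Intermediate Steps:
N(T, p) = 20 (N(T, p) = 5*4 = 20)
z = 9 (z = 3**2 = 9)
D(c, P) = 1/(9 + c) (D(c, P) = 1/(c + 9) = 1/(9 + c))
O = 1258/5 (O = 247/(9 - 14) + 301 = 247/(-5) + 301 = 247*(-1/5) + 301 = -247/5 + 301 = 1258/5 ≈ 251.60)
N(3, -5)*1021 + O = 20*1021 + 1258/5 = 20420 + 1258/5 = 103358/5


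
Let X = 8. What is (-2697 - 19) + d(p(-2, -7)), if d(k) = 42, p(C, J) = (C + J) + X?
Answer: -2674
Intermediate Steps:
p(C, J) = 8 + C + J (p(C, J) = (C + J) + 8 = 8 + C + J)
(-2697 - 19) + d(p(-2, -7)) = (-2697 - 19) + 42 = -2716 + 42 = -2674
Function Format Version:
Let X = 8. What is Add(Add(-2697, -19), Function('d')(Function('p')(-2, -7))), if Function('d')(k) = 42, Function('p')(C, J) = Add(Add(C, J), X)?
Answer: -2674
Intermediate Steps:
Function('p')(C, J) = Add(8, C, J) (Function('p')(C, J) = Add(Add(C, J), 8) = Add(8, C, J))
Add(Add(-2697, -19), Function('d')(Function('p')(-2, -7))) = Add(Add(-2697, -19), 42) = Add(-2716, 42) = -2674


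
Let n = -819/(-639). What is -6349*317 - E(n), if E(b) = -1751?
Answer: -2010882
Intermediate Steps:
n = 91/71 (n = -819*(-1/639) = 91/71 ≈ 1.2817)
-6349*317 - E(n) = -6349*317 - 1*(-1751) = -2012633 + 1751 = -2010882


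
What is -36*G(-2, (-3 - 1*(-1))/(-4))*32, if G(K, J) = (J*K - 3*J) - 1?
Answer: 4032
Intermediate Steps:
G(K, J) = -1 - 3*J + J*K (G(K, J) = (-3*J + J*K) - 1 = -1 - 3*J + J*K)
-36*G(-2, (-3 - 1*(-1))/(-4))*32 = -36*(-1 - 3*(-3 - 1*(-1))/(-4) + ((-3 - 1*(-1))/(-4))*(-2))*32 = -36*(-1 - 3*(-3 + 1)*(-1)/4 + ((-3 + 1)*(-1/4))*(-2))*32 = -36*(-1 - (-6)*(-1)/4 - 2*(-1/4)*(-2))*32 = -36*(-1 - 3*1/2 + (1/2)*(-2))*32 = -36*(-1 - 3/2 - 1)*32 = -36*(-7/2)*32 = 126*32 = 4032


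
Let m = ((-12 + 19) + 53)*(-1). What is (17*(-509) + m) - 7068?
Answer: -15781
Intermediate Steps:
m = -60 (m = (7 + 53)*(-1) = 60*(-1) = -60)
(17*(-509) + m) - 7068 = (17*(-509) - 60) - 7068 = (-8653 - 60) - 7068 = -8713 - 7068 = -15781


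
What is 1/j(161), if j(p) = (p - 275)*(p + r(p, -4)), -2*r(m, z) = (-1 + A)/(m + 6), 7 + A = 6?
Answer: -167/3065232 ≈ -5.4482e-5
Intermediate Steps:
A = -1 (A = -7 + 6 = -1)
r(m, z) = 1/(6 + m) (r(m, z) = -(-1 - 1)/(2*(m + 6)) = -(-1)/(6 + m) = 1/(6 + m))
j(p) = (-275 + p)*(p + 1/(6 + p)) (j(p) = (p - 275)*(p + 1/(6 + p)) = (-275 + p)*(p + 1/(6 + p)))
1/j(161) = 1/((-275 + 161 + 161*(-275 + 161)*(6 + 161))/(6 + 161)) = 1/((-275 + 161 + 161*(-114)*167)/167) = 1/((-275 + 161 - 3065118)/167) = 1/((1/167)*(-3065232)) = 1/(-3065232/167) = -167/3065232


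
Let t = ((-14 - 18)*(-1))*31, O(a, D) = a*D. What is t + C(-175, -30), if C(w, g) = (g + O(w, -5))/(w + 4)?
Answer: 168787/171 ≈ 987.06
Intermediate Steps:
O(a, D) = D*a
t = 992 (t = -32*(-1)*31 = 32*31 = 992)
C(w, g) = (g - 5*w)/(4 + w) (C(w, g) = (g - 5*w)/(w + 4) = (g - 5*w)/(4 + w))
t + C(-175, -30) = 992 + (-30 - 5*(-175))/(4 - 175) = 992 + (-30 + 875)/(-171) = 992 - 1/171*845 = 992 - 845/171 = 168787/171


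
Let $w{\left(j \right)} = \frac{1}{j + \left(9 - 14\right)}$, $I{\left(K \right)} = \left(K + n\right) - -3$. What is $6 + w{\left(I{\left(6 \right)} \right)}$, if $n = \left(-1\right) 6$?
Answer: $\frac{11}{2} \approx 5.5$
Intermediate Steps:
$n = -6$
$I{\left(K \right)} = -3 + K$ ($I{\left(K \right)} = \left(K - 6\right) - -3 = \left(-6 + K\right) + 3 = -3 + K$)
$w{\left(j \right)} = \frac{1}{-5 + j}$ ($w{\left(j \right)} = \frac{1}{j + \left(9 - 14\right)} = \frac{1}{j - 5} = \frac{1}{-5 + j}$)
$6 + w{\left(I{\left(6 \right)} \right)} = 6 + \frac{1}{-5 + \left(-3 + 6\right)} = 6 + \frac{1}{-5 + 3} = 6 + \frac{1}{-2} = 6 - \frac{1}{2} = \frac{11}{2}$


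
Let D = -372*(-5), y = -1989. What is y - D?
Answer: -3849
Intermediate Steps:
D = 1860
y - D = -1989 - 1*1860 = -1989 - 1860 = -3849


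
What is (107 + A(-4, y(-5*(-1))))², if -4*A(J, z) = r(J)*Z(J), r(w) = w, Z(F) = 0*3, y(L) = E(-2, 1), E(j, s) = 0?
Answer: 11449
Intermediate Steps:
y(L) = 0
Z(F) = 0
A(J, z) = 0 (A(J, z) = -J*0/4 = -¼*0 = 0)
(107 + A(-4, y(-5*(-1))))² = (107 + 0)² = 107² = 11449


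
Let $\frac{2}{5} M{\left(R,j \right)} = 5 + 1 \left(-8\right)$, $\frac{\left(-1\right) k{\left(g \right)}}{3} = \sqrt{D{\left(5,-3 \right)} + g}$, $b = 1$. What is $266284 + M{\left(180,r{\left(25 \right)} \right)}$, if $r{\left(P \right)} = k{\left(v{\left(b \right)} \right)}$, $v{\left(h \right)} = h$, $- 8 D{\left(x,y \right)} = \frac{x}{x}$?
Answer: $\frac{532553}{2} \approx 2.6628 \cdot 10^{5}$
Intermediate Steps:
$D{\left(x,y \right)} = - \frac{1}{8}$ ($D{\left(x,y \right)} = - \frac{x \frac{1}{x}}{8} = \left(- \frac{1}{8}\right) 1 = - \frac{1}{8}$)
$k{\left(g \right)} = - 3 \sqrt{- \frac{1}{8} + g}$
$r{\left(P \right)} = - \frac{3 \sqrt{14}}{4}$ ($r{\left(P \right)} = - \frac{3 \sqrt{-2 + 16 \cdot 1}}{4} = - \frac{3 \sqrt{-2 + 16}}{4} = - \frac{3 \sqrt{14}}{4}$)
$M{\left(R,j \right)} = - \frac{15}{2}$ ($M{\left(R,j \right)} = \frac{5 \left(5 + 1 \left(-8\right)\right)}{2} = \frac{5 \left(5 - 8\right)}{2} = \frac{5}{2} \left(-3\right) = - \frac{15}{2}$)
$266284 + M{\left(180,r{\left(25 \right)} \right)} = 266284 - \frac{15}{2} = \frac{532553}{2}$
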